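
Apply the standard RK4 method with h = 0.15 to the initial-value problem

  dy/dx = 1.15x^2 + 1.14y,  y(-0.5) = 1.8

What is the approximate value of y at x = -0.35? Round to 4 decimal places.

RK4: k1 = f(x_n, y_n); k2 = f(x_n + h/2, y_n + (h/2)·k1); k3 = f(x_n + h/2, y_n + (h/2)·k2); k4 = f(x_n + h, y_n + h·k3); y_{n+1} = y_n + (h/6)·(k1 + 2k2 + 2k3 + k4).
x=-0.500000, y=1.800000:
  k1 = f(-0.500000, 1.800000) = 2.339500
  k2 = f(-0.425000, 1.975463) = 2.459746
  k3 = f(-0.425000, 1.984481) = 2.470027
  k4 = f(-0.350000, 2.170504) = 2.615250
  y ← 1.800000 + (0.15/6)·(k1 + 2k2 + 2k3 + k4) = 2.170357
y(-0.35) ≈ 2.1704

2.1704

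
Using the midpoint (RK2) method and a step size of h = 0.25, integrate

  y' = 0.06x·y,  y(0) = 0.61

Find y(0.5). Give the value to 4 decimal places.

Midpoint: k1 = f(x_n, y_n); k2 = f(x_n + h/2, y_n + (h/2)·k1); y_{n+1} = y_n + h·k2.
x=0.000000, y=0.610000:
  k1 = f(0.000000, 0.610000) = 0.000000
  k2 = f(0.125000, 0.610000) = 0.004575
  y ← 0.610000 + 0.25·0.004575 = 0.611144
x=0.250000, y=0.611144:
  k1 = f(0.250000, 0.611144) = 0.009167
  k2 = f(0.375000, 0.612290) = 0.013777
  y ← 0.611144 + 0.25·0.013777 = 0.614588
y(0.5) ≈ 0.6146

0.6146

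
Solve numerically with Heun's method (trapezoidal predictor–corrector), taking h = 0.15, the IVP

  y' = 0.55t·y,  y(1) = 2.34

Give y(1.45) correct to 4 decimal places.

Heun: k1 = f(t_n, y_n); k2 = f(t_n + h, y_n + h·k1); y_{n+1} = y_n + (h/2)·(k1 + k2).
t=1.000000, y=2.340000:
  k1 = f(1.000000, 2.340000) = 1.287000
  k2 = f(1.150000, 2.533050) = 1.602154
  y ← 2.340000 + (0.15/2)·(1.287000 + 1.602154) = 2.556687
t=1.150000, y=2.556687:
  k1 = f(1.150000, 2.556687) = 1.617104
  k2 = f(1.300000, 2.799252) = 2.001465
  y ← 2.556687 + (0.15/2)·(1.617104 + 2.001465) = 2.828079
t=1.300000, y=2.828079:
  k1 = f(1.300000, 2.828079) = 2.022077
  k2 = f(1.450000, 3.131391) = 2.497284
  y ← 2.828079 + (0.15/2)·(2.022077 + 2.497284) = 3.167031
y(1.45) ≈ 3.1670

3.1670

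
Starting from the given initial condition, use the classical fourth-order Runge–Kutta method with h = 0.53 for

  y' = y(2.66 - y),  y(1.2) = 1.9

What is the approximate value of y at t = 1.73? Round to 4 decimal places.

2.4150

RK4: k1 = f(t_n, y_n); k2 = f(t_n + h/2, y_n + (h/2)·k1); k3 = f(t_n + h/2, y_n + (h/2)·k2); k4 = f(t_n + h, y_n + h·k3); y_{n+1} = y_n + (h/6)·(k1 + 2k2 + 2k3 + k4).
t=1.200000, y=1.900000:
  k1 = f(1.200000, 1.900000) = 1.444000
  k2 = f(1.465000, 2.282660) = 0.861339
  k3 = f(1.465000, 2.128255) = 1.131689
  k4 = f(1.730000, 2.499795) = 0.400479
  y ← 1.900000 + (0.53/6)·(k1 + 2k2 + 2k3 + k4) = 2.415031
y(1.73) ≈ 2.4150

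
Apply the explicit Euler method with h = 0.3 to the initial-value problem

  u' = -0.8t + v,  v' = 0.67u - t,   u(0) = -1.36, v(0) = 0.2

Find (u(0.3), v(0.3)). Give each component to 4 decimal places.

Euler on (u,v): u_{n+1} = u_n + h·u', v_{n+1} = v_n + h·v'.
0.000000: (-1.360000, 0.200000); f=(0.200000, -0.911200) → (-1.300000, -0.073360)
(u(0.3), v(0.3)) ≈ (-1.3000, -0.0734)

-1.3000, -0.0734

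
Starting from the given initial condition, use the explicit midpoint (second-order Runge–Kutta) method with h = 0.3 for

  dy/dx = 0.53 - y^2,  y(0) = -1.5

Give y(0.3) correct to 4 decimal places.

Midpoint: k1 = f(x_n, y_n); k2 = f(x_n + h/2, y_n + (h/2)·k1); y_{n+1} = y_n + h·k2.
x=0.000000, y=-1.500000:
  k1 = f(0.000000, -1.500000) = -1.720000
  k2 = f(0.150000, -1.758000) = -2.560564
  y ← -1.500000 + 0.3·(-2.560564) = -2.268169
y(0.3) ≈ -2.2682

-2.2682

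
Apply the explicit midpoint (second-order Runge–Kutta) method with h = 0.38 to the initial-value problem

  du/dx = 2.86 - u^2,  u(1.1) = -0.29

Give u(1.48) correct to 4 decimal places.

0.7754

Midpoint: k1 = f(x_n, u_n); k2 = f(x_n + h/2, u_n + (h/2)·k1); u_{n+1} = u_n + h·k2.
x=1.100000, u=-0.290000:
  k1 = f(1.100000, -0.290000) = 2.775900
  k2 = f(1.290000, 0.237421) = 2.803631
  u ← -0.290000 + 0.38·2.803631 = 0.775380
u(1.48) ≈ 0.7754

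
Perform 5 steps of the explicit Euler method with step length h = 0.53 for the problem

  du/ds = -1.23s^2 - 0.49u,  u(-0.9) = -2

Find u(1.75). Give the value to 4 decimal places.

Euler: u_{n+1} = u_n + h·f(s_n, u_n).
s=-0.900000, u=-2.000000: f=-0.016300 → u ← -2.000000 + 0.53·(-0.016300) = -2.008639
s=-0.370000, u=-2.008639: f=0.815846 → u ← -2.008639 + 0.53·0.815846 = -1.576241
s=0.160000, u=-1.576241: f=0.740870 → u ← -1.576241 + 0.53·0.740870 = -1.183580
s=0.690000, u=-1.183580: f=-0.005649 → u ← -1.183580 + 0.53·(-0.005649) = -1.186574
s=1.220000, u=-1.186574: f=-1.249311 → u ← -1.186574 + 0.53·(-1.249311) = -1.848708
u(1.75) ≈ -1.8487

-1.8487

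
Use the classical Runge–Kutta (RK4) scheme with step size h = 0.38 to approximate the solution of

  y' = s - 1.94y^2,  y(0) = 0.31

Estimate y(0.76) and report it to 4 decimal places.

RK4: k1 = f(s_n, y_n); k2 = f(s_n + h/2, y_n + (h/2)·k1); k3 = f(s_n + h/2, y_n + (h/2)·k2); k4 = f(s_n + h, y_n + h·k3); y_{n+1} = y_n + (h/6)·(k1 + 2k2 + 2k3 + k4).
s=0.000000, y=0.310000:
  k1 = f(0.000000, 0.310000) = -0.186434
  k2 = f(0.190000, 0.274578) = 0.043738
  k3 = f(0.190000, 0.318310) = -0.006563
  k4 = f(0.380000, 0.307506) = 0.196554
  y ← 0.310000 + (0.38/6)·(k1 + 2k2 + 2k3 + k4) = 0.315350
s=0.380000, y=0.315350:
  k1 = f(0.380000, 0.315350) = 0.187076
  k2 = f(0.570000, 0.350894) = 0.331134
  k3 = f(0.570000, 0.378265) = 0.292416
  k4 = f(0.760000, 0.426468) = 0.407163
  y ← 0.315350 + (0.38/6)·(k1 + 2k2 + 2k3 + k4) = 0.431968
y(0.76) ≈ 0.4320

0.4320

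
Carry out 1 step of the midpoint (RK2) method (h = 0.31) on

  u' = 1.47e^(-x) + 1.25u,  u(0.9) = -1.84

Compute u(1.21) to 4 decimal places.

-2.4966

Midpoint: k1 = f(x_n, u_n); k2 = f(x_n + h/2, u_n + (h/2)·k1); u_{n+1} = u_n + h·k2.
x=0.900000, u=-1.840000:
  k1 = f(0.900000, -1.840000) = -1.702343
  k2 = f(1.055000, -2.103863) = -2.117986
  u ← -1.840000 + 0.31·(-2.117986) = -2.496576
u(1.21) ≈ -2.4966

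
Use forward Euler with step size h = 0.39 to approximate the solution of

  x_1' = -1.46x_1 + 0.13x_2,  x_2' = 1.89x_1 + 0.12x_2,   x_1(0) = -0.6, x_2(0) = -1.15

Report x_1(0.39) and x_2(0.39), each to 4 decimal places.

-0.3167, -1.6461

Euler on (x_1,x_2): x_1_{n+1} = x_1_n + h·x_1', x_2_{n+1} = x_2_n + h·x_2'.
0.000000: (-0.600000, -1.150000); f=(0.726500, -1.272000) → (-0.316665, -1.646080)
(x_1(0.39), x_2(0.39)) ≈ (-0.3167, -1.6461)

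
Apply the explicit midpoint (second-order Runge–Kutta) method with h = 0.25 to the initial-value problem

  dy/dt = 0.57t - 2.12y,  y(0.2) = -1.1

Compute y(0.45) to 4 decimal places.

Midpoint: k1 = f(t_n, y_n); k2 = f(t_n + h/2, y_n + (h/2)·k1); y_{n+1} = y_n + h·k2.
t=0.200000, y=-1.100000:
  k1 = f(0.200000, -1.100000) = 2.446000
  k2 = f(0.325000, -0.794250) = 1.869060
  y ← -1.100000 + 0.25·1.869060 = -0.632735
y(0.45) ≈ -0.6327

-0.6327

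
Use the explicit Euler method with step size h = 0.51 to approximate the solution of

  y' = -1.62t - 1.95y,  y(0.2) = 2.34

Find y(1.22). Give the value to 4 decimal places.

-0.5874

Euler: y_{n+1} = y_n + h·f(t_n, y_n).
t=0.200000, y=2.340000: f=-4.887000 → y ← 2.340000 + 0.51·(-4.887000) = -0.152370
t=0.710000, y=-0.152370: f=-0.853079 → y ← -0.152370 + 0.51·(-0.853079) = -0.587440
y(1.22) ≈ -0.5874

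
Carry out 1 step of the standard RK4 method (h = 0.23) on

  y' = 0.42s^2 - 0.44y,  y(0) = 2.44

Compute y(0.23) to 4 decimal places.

2.2068

RK4: k1 = f(s_n, y_n); k2 = f(s_n + h/2, y_n + (h/2)·k1); k3 = f(s_n + h/2, y_n + (h/2)·k2); k4 = f(s_n + h, y_n + h·k3); y_{n+1} = y_n + (h/6)·(k1 + 2k2 + 2k3 + k4).
s=0.000000, y=2.440000:
  k1 = f(0.000000, 2.440000) = -1.073600
  k2 = f(0.115000, 2.316536) = -1.013721
  k3 = f(0.115000, 2.323422) = -1.016751
  k4 = f(0.230000, 2.206147) = -0.948487
  y ← 2.440000 + (0.23/6)·(k1 + 2k2 + 2k3 + k4) = 2.206817
y(0.23) ≈ 2.2068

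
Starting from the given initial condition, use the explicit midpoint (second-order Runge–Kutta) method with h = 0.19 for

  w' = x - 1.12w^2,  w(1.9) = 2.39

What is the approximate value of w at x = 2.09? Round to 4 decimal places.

1.9493

Midpoint: k1 = f(x_n, w_n); k2 = f(x_n + h/2, w_n + (h/2)·k1); w_{n+1} = w_n + h·k2.
x=1.900000, w=2.390000:
  k1 = f(1.900000, 2.390000) = -4.497552
  k2 = f(1.995000, 1.962733) = -2.319597
  w ← 2.390000 + 0.19·(-2.319597) = 1.949276
w(2.09) ≈ 1.9493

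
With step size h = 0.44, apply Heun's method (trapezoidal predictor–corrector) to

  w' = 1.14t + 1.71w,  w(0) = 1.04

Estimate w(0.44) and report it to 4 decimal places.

2.2272

Heun: k1 = f(t_n, w_n); k2 = f(t_n + h, w_n + h·k1); w_{n+1} = w_n + (h/2)·(k1 + k2).
t=0.000000, w=1.040000:
  k1 = f(0.000000, 1.040000) = 1.778400
  k2 = f(0.440000, 1.822496) = 3.618068
  w ← 1.040000 + (0.44/2)·(1.778400 + 3.618068) = 2.227223
w(0.44) ≈ 2.2272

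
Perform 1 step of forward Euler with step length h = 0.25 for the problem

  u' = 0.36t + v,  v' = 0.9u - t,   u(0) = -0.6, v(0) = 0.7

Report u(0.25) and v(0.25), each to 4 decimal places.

-0.4250, 0.5650

Euler on (u,v): u_{n+1} = u_n + h·u', v_{n+1} = v_n + h·v'.
0.000000: (-0.600000, 0.700000); f=(0.700000, -0.540000) → (-0.425000, 0.565000)
(u(0.25), v(0.25)) ≈ (-0.4250, 0.5650)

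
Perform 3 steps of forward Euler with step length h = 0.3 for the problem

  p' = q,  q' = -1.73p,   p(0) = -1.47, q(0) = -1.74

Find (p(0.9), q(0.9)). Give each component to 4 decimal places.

Euler on (p,q): p_{n+1} = p_n + h·p', q_{n+1} = q_n + h·q'.
0.000000: (-1.470000, -1.740000); f=(-1.740000, 2.543100) → (-1.992000, -0.977070)
0.300000: (-1.992000, -0.977070); f=(-0.977070, 3.446160) → (-2.285121, 0.056778)
0.600000: (-2.285121, 0.056778); f=(0.056778, 3.953259) → (-2.268088, 1.242756)
(p(0.9), q(0.9)) ≈ (-2.2681, 1.2428)

-2.2681, 1.2428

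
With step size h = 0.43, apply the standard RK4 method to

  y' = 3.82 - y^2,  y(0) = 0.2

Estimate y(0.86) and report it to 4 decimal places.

1.8120

RK4: k1 = f(t_n, y_n); k2 = f(t_n + h/2, y_n + (h/2)·k1); k3 = f(t_n + h/2, y_n + (h/2)·k2); k4 = f(t_n + h, y_n + h·k3); y_{n+1} = y_n + (h/6)·(k1 + 2k2 + 2k3 + k4).
t=0.000000, y=0.200000:
  k1 = f(0.000000, 0.200000) = 3.780000
  k2 = f(0.215000, 1.012700) = 2.794439
  k3 = f(0.215000, 0.800804) = 3.178712
  k4 = f(0.430000, 1.566846) = 1.364993
  y ← 0.200000 + (0.43/6)·(k1 + 2k2 + 2k3 + k4) = 1.424876
t=0.430000, y=1.424876:
  k1 = f(0.430000, 1.424876) = 1.789728
  k2 = f(0.645000, 1.809668) = 0.545103
  k3 = f(0.645000, 1.542073) = 1.442010
  k4 = f(0.860000, 2.044940) = -0.361781
  y ← 1.424876 + (0.43/6)·(k1 + 2k2 + 2k3 + k4) = 1.812032
y(0.86) ≈ 1.8120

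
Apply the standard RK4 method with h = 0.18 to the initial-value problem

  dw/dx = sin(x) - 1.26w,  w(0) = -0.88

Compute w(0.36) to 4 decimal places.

-0.5037

RK4: k1 = f(x_n, w_n); k2 = f(x_n + h/2, w_n + (h/2)·k1); k3 = f(x_n + h/2, w_n + (h/2)·k2); k4 = f(x_n + h, w_n + h·k3); w_{n+1} = w_n + (h/6)·(k1 + 2k2 + 2k3 + k4).
x=0.000000, w=-0.880000:
  k1 = f(0.000000, -0.880000) = 1.108800
  k2 = f(0.090000, -0.780208) = 1.072941
  k3 = f(0.090000, -0.783435) = 1.077007
  k4 = f(0.180000, -0.686139) = 1.043564
  w ← -0.880000 + (0.18/6)·(k1 + 2k2 + 2k3 + k4) = -0.686432
x=0.180000, w=-0.686432:
  k1 = f(0.180000, -0.686432) = 1.043934
  k2 = f(0.270000, -0.592478) = 1.013254
  k3 = f(0.270000, -0.595239) = 1.016733
  k4 = f(0.360000, -0.503420) = 0.986584
  w ← -0.686432 + (0.18/6)·(k1 + 2k2 + 2k3 + k4) = -0.503717
w(0.36) ≈ -0.5037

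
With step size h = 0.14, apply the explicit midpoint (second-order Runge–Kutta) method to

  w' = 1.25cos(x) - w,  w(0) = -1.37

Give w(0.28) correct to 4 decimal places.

Midpoint: k1 = f(x_n, w_n); k2 = f(x_n + h/2, w_n + (h/2)·k1); w_{n+1} = w_n + h·k2.
x=0.000000, w=-1.370000:
  k1 = f(0.000000, -1.370000) = 2.620000
  k2 = f(0.070000, -1.186600) = 2.433539
  w ← -1.370000 + 0.14·2.433539 = -1.029305
x=0.140000, w=-1.029305:
  k1 = f(0.140000, -1.029305) = 2.267075
  k2 = f(0.210000, -0.870609) = 2.093148
  w ← -1.029305 + 0.14·2.093148 = -0.736264
w(0.28) ≈ -0.7363

-0.7363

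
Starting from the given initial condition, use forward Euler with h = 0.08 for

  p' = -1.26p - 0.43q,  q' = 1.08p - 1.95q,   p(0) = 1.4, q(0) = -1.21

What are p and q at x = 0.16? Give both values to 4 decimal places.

1.2004, -0.6475

Euler on (p,q): p_{n+1} = p_n + h·p', q_{n+1} = q_n + h·q'.
0.000000: (1.400000, -1.210000); f=(-1.243700, 3.871500) → (1.300504, -0.900280)
0.080000: (1.300504, -0.900280); f=(-1.251515, 3.160090) → (1.200383, -0.647473)
(p(0.16), q(0.16)) ≈ (1.2004, -0.6475)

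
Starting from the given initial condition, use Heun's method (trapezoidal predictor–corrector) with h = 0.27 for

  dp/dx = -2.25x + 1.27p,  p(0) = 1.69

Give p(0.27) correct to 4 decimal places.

2.2868

Heun: k1 = f(x_n, p_n); k2 = f(x_n + h, p_n + h·k1); p_{n+1} = p_n + (h/2)·(k1 + k2).
x=0.000000, p=1.690000:
  k1 = f(0.000000, 1.690000) = 2.146300
  k2 = f(0.270000, 2.269501) = 2.274766
  p ← 1.690000 + (0.27/2)·(2.146300 + 2.274766) = 2.286844
p(0.27) ≈ 2.2868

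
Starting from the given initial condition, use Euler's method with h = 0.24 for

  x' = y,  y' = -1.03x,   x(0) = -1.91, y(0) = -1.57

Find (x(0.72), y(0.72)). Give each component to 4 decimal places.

-2.6781, 0.0979

Euler on (x,y): x_{n+1} = x_n + h·x', y_{n+1} = y_n + h·y'.
0.000000: (-1.910000, -1.570000); f=(-1.570000, 1.967300) → (-2.286800, -1.097848)
0.240000: (-2.286800, -1.097848); f=(-1.097848, 2.355404) → (-2.550284, -0.532551)
0.480000: (-2.550284, -0.532551); f=(-0.532551, 2.626792) → (-2.678096, 0.097879)
(x(0.72), y(0.72)) ≈ (-2.6781, 0.0979)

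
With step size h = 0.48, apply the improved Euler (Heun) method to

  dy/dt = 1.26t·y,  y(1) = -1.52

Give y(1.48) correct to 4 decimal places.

Heun: k1 = f(t_n, y_n); k2 = f(t_n + h, y_n + h·k1); y_{n+1} = y_n + (h/2)·(k1 + k2).
t=1.000000, y=-1.520000:
  k1 = f(1.000000, -1.520000) = -1.915200
  k2 = f(1.480000, -2.439296) = -4.548799
  y ← -1.520000 + (0.48/2)·(-1.915200 + (-4.548799)) = -3.071360
y(1.48) ≈ -3.0714

-3.0714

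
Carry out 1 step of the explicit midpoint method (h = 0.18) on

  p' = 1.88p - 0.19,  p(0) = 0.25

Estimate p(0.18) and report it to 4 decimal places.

Midpoint: k1 = f(x_n, p_n); k2 = f(x_n + h/2, p_n + (h/2)·k1); p_{n+1} = p_n + h·k2.
x=0.000000, p=0.250000:
  k1 = f(0.000000, 0.250000) = 0.280000
  k2 = f(0.090000, 0.275200) = 0.327376
  p ← 0.250000 + 0.18·0.327376 = 0.308928
p(0.18) ≈ 0.3089

0.3089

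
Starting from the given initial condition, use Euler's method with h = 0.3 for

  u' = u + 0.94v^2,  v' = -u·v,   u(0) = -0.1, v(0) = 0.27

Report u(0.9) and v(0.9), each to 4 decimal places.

Euler on (u,v): u_{n+1} = u_n + h·u', v_{n+1} = v_n + h·v'.
0.000000: (-0.100000, 0.270000); f=(-0.031474, 0.027000) → (-0.109442, 0.278100)
0.300000: (-0.109442, 0.278100); f=(-0.036743, 0.030436) → (-0.120465, 0.287231)
0.600000: (-0.120465, 0.287231); f=(-0.042914, 0.034601) → (-0.133339, 0.297611)
(u(0.9), v(0.9)) ≈ (-0.1333, 0.2976)

-0.1333, 0.2976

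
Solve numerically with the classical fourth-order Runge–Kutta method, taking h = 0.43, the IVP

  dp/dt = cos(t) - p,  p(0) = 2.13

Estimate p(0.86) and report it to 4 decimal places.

1.3950

RK4: k1 = f(t_n, p_n); k2 = f(t_n + h/2, p_n + (h/2)·k1); k3 = f(t_n + h/2, p_n + (h/2)·k2); k4 = f(t_n + h, p_n + h·k3); p_{n+1} = p_n + (h/6)·(k1 + 2k2 + 2k3 + k4).
t=0.000000, p=2.130000:
  k1 = f(0.000000, 2.130000) = -1.130000
  k2 = f(0.215000, 1.887050) = -0.910074
  k3 = f(0.215000, 1.934334) = -0.957358
  k4 = f(0.430000, 1.718336) = -0.809370
  p ← 2.130000 + (0.43/6)·(k1 + 2k2 + 2k3 + k4) = 1.723347
t=0.430000, p=1.723347:
  k1 = f(0.430000, 1.723347) = -0.814381
  k2 = f(0.645000, 1.548255) = -0.749155
  k3 = f(0.645000, 1.562278) = -0.763179
  k4 = f(0.860000, 1.395180) = -0.742742
  p ← 1.723347 + (0.43/6)·(k1 + 2k2 + 2k3 + k4) = 1.394985
p(0.86) ≈ 1.3950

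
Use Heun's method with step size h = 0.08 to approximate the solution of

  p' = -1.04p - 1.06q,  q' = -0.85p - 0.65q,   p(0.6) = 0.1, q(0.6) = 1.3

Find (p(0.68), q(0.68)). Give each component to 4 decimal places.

Heun on (p,q): k1 = f(t_n, state_n); k2 = f(t_n + h, state_n + h·k1); state_{n+1} = state_n + (h/2)·(k1 + k2).
0.600000: (0.100000, 1.300000)
  k1 = (-1.482000, -0.930000)
  predictor → (-0.018560, 1.225600)
  k2 = (-1.279834, -0.780864)
  → (-0.010473, 1.231565)
(p(0.68), q(0.68)) ≈ (-0.0105, 1.2316)

-0.0105, 1.2316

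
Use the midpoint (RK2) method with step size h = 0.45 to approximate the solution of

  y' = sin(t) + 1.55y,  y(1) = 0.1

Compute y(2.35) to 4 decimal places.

Midpoint: k1 = f(t_n, y_n); k2 = f(t_n + h/2, y_n + (h/2)·k1); y_{n+1} = y_n + h·k2.
t=1.000000, y=0.100000:
  k1 = f(1.000000, 0.100000) = 0.996471
  k2 = f(1.225000, 0.324206) = 1.443325
  y ← 0.100000 + 0.45·1.443325 = 0.749496
t=1.450000, y=0.749496:
  k1 = f(1.450000, 0.749496) = 2.154432
  k2 = f(1.675000, 1.234244) = 2.907653
  y ← 0.749496 + 0.45·2.907653 = 2.057940
t=1.900000, y=2.057940:
  k1 = f(1.900000, 2.057940) = 4.136107
  k2 = f(2.125000, 2.988564) = 5.482595
  y ← 2.057940 + 0.45·5.482595 = 4.525108
y(2.35) ≈ 4.5251

4.5251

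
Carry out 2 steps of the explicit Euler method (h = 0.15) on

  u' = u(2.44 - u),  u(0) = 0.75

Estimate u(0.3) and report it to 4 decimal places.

Euler: u_{n+1} = u_n + h·f(s_n, u_n).
s=0.000000, u=0.750000: f=1.267500 → u ← 0.750000 + 0.15·1.267500 = 0.940125
s=0.150000, u=0.940125: f=1.410070 → u ← 0.940125 + 0.15·1.410070 = 1.151635
u(0.3) ≈ 1.1516

1.1516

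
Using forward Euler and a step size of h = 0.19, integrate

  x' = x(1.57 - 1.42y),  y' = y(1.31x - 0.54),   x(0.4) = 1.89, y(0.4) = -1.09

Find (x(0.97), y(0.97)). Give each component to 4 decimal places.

10.0343, -5.3300

Euler on (x,y): x_{n+1} = x_n + h·x', y_{n+1} = y_n + h·y'.
0.400000: (1.890000, -1.090000); f=(5.892642, -2.110131) → (3.009602, -1.490925)
0.590000: (3.009602, -1.490925); f=(11.096744, -5.072989) → (5.117983, -2.454793)
0.780000: (5.117983, -2.454793); f=(25.875530, -15.132713) → (10.034334, -5.330008)
(x(0.97), y(0.97)) ≈ (10.0343, -5.3300)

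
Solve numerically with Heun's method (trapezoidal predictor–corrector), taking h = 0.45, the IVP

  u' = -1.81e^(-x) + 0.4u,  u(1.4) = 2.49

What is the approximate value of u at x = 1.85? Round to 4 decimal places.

2.7960

Heun: k1 = f(x_n, u_n); k2 = f(x_n + h, u_n + h·k1); u_{n+1} = u_n + (h/2)·(k1 + k2).
x=1.400000, u=2.490000:
  k1 = f(1.400000, 2.490000) = 0.549659
  k2 = f(1.850000, 2.737347) = 0.810339
  u ← 2.490000 + (0.45/2)·(0.549659 + 0.810339) = 2.796000
u(1.85) ≈ 2.7960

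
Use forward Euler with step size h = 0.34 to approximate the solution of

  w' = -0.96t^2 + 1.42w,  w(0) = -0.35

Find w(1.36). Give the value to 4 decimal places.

Euler: w_{n+1} = w_n + h·f(t_n, w_n).
t=0.000000, w=-0.350000: f=-0.497000 → w ← -0.350000 + 0.34·(-0.497000) = -0.518980
t=0.340000, w=-0.518980: f=-0.847928 → w ← -0.518980 + 0.34·(-0.847928) = -0.807275
t=0.680000, w=-0.807275: f=-1.590235 → w ← -0.807275 + 0.34·(-1.590235) = -1.347955
t=1.020000, w=-1.347955: f=-2.912881 → w ← -1.347955 + 0.34·(-2.912881) = -2.338335
w(1.36) ≈ -2.3383

-2.3383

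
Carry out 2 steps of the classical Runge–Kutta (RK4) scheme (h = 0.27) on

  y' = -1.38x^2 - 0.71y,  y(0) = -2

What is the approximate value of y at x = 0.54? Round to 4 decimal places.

RK4: k1 = f(x_n, y_n); k2 = f(x_n + h/2, y_n + (h/2)·k1); k3 = f(x_n + h/2, y_n + (h/2)·k2); k4 = f(x_n + h, y_n + h·k3); y_{n+1} = y_n + (h/6)·(k1 + 2k2 + 2k3 + k4).
x=0.000000, y=-2.000000:
  k1 = f(0.000000, -2.000000) = 1.420000
  k2 = f(0.135000, -1.808300) = 1.258742
  k3 = f(0.135000, -1.830070) = 1.274199
  k4 = f(0.270000, -1.655966) = 1.075134
  y ← -2.000000 + (0.27/6)·(k1 + 2k2 + 2k3 + k4) = -1.659754
x=0.270000, y=-1.659754:
  k1 = f(0.270000, -1.659754) = 1.077824
  k2 = f(0.405000, -1.514248) = 0.848762
  k3 = f(0.405000, -1.545171) = 0.870717
  k4 = f(0.540000, -1.424661) = 0.609101
  y ← -1.659754 + (0.27/6)·(k1 + 2k2 + 2k3 + k4) = -1.429090
y(0.54) ≈ -1.4291

-1.4291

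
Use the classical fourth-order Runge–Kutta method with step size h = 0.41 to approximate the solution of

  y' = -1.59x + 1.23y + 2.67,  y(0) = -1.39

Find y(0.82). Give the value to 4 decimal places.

-0.8004

RK4: k1 = f(x_n, y_n); k2 = f(x_n + h/2, y_n + (h/2)·k1); k3 = f(x_n + h/2, y_n + (h/2)·k2); k4 = f(x_n + h, y_n + h·k3); y_{n+1} = y_n + (h/6)·(k1 + 2k2 + 2k3 + k4).
x=0.000000, y=-1.390000:
  k1 = f(0.000000, -1.390000) = 0.960300
  k2 = f(0.205000, -1.193138) = 0.876490
  k3 = f(0.205000, -1.210320) = 0.855357
  k4 = f(0.410000, -1.039304) = 0.739756
  y ← -1.390000 + (0.41/6)·(k1 + 2k2 + 2k3 + k4) = -1.037144
x=0.410000, y=-1.037144:
  k1 = f(0.410000, -1.037144) = 0.742413
  k2 = f(0.615000, -0.884949) = 0.603663
  k3 = f(0.615000, -0.913393) = 0.568677
  k4 = f(0.820000, -0.803986) = 0.377297
  y ← -1.037144 + (0.41/6)·(k1 + 2k2 + 2k3 + k4) = -0.800411
y(0.82) ≈ -0.8004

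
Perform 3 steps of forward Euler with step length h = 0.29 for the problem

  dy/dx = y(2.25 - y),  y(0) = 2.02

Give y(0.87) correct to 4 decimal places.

2.2372

Euler: y_{n+1} = y_n + h·f(x_n, y_n).
x=0.000000, y=2.020000: f=0.464600 → y ← 2.020000 + 0.29·0.464600 = 2.154734
x=0.290000, y=2.154734: f=0.205273 → y ← 2.154734 + 0.29·0.205273 = 2.214263
x=0.580000, y=2.214263: f=0.079131 → y ← 2.214263 + 0.29·0.079131 = 2.237211
y(0.87) ≈ 2.2372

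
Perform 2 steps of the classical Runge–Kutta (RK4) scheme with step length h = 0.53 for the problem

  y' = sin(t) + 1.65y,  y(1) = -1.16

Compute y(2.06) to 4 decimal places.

-3.9430

RK4: k1 = f(t_n, y_n); k2 = f(t_n + h/2, y_n + (h/2)·k1); k3 = f(t_n + h/2, y_n + (h/2)·k2); k4 = f(t_n + h, y_n + h·k3); y_{n+1} = y_n + (h/6)·(k1 + 2k2 + 2k3 + k4).
t=1.000000, y=-1.160000:
  k1 = f(1.000000, -1.160000) = -1.072529
  k2 = f(1.265000, -1.444220) = -1.429356
  k3 = f(1.265000, -1.538779) = -1.585378
  k4 = f(1.530000, -2.000251) = -2.301245
  y ← -1.160000 + (0.53/6)·(k1 + 2k2 + 2k3 + k4) = -1.990620
t=1.530000, y=-1.990620:
  k1 = f(1.530000, -1.990620) = -2.285355
  k2 = f(1.795000, -2.596239) = -3.308822
  k3 = f(1.795000, -2.867458) = -3.756334
  k4 = f(2.060000, -3.981477) = -5.686729
  y ← -1.990620 + (0.53/6)·(k1 + 2k2 + 2k3 + k4) = -3.942998
y(2.06) ≈ -3.9430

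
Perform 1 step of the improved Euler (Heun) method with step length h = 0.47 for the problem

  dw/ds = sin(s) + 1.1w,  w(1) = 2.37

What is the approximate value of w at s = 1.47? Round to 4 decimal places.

4.4458

Heun: k1 = f(s_n, w_n); k2 = f(s_n + h, w_n + h·k1); w_{n+1} = w_n + (h/2)·(k1 + k2).
s=1.000000, w=2.370000:
  k1 = f(1.000000, 2.370000) = 3.448471
  k2 = f(1.470000, 3.990781) = 5.384784
  w ← 2.370000 + (0.47/2)·(3.448471 + 5.384784) = 4.445815
w(1.47) ≈ 4.4458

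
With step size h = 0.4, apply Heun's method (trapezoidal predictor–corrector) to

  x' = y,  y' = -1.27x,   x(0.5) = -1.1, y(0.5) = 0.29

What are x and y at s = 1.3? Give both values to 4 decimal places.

-0.4559, 1.1792

Heun on (x,y): k1 = f(s_n, state_n); k2 = f(s_n + h, state_n + h·k1); state_{n+1} = state_n + (h/2)·(k1 + k2).
0.500000: (-1.100000, 0.290000)
  k1 = (0.290000, 1.397000)
  predictor → (-0.984000, 0.848800)
  k2 = (0.848800, 1.249680)
  → (-0.872240, 0.819336)
0.900000: (-0.872240, 0.819336)
  k1 = (0.819336, 1.107745)
  predictor → (-0.544506, 1.262434)
  k2 = (1.262434, 0.691522)
  → (-0.455886, 1.179189)
(x(1.3), y(1.3)) ≈ (-0.4559, 1.1792)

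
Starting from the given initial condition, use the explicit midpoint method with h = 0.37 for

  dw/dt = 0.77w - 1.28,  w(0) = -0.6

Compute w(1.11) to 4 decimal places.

-3.6061

Midpoint: k1 = f(t_n, w_n); k2 = f(t_n + h/2, w_n + (h/2)·k1); w_{n+1} = w_n + h·k2.
t=0.000000, w=-0.600000:
  k1 = f(0.000000, -0.600000) = -1.742000
  k2 = f(0.185000, -0.922270) = -1.990148
  w ← -0.600000 + 0.37·(-1.990148) = -1.336355
t=0.370000, w=-1.336355:
  k1 = f(0.370000, -1.336355) = -2.308993
  k2 = f(0.555000, -1.763518) = -2.637909
  w ← -1.336355 + 0.37·(-2.637909) = -2.312381
t=0.740000, w=-2.312381:
  k1 = f(0.740000, -2.312381) = -3.060533
  k2 = f(0.925000, -2.878580) = -3.496506
  w ← -2.312381 + 0.37·(-3.496506) = -3.606089
w(1.11) ≈ -3.6061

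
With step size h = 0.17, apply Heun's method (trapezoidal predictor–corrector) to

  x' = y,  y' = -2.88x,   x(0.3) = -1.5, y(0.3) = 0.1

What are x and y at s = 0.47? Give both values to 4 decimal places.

-1.4206, 0.8302

Heun on (x,y): k1 = f(s_n, state_n); k2 = f(s_n + h, state_n + h·k1); state_{n+1} = state_n + (h/2)·(k1 + k2).
0.300000: (-1.500000, 0.100000)
  k1 = (0.100000, 4.320000)
  predictor → (-1.483000, 0.834400)
  k2 = (0.834400, 4.271040)
  → (-1.420576, 0.830238)
(x(0.47), y(0.47)) ≈ (-1.4206, 0.8302)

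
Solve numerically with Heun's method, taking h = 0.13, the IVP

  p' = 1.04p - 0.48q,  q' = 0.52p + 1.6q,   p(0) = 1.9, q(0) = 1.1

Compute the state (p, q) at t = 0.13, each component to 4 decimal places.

Heun on (p,q): k1 = f(t_n, state_n); k2 = f(t_n + h, state_n + h·k1); state_{n+1} = state_n + (h/2)·(k1 + k2).
0.000000: (1.900000, 1.100000)
  k1 = (1.448000, 2.748000)
  predictor → (2.088240, 1.457240)
  k2 = (1.472294, 3.417469)
  → (2.089819, 1.500755)
(p(0.13), q(0.13)) ≈ (2.0898, 1.5008)

2.0898, 1.5008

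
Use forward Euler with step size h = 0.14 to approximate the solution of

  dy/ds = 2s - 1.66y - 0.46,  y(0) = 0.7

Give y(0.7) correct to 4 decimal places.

0.2943

Euler: y_{n+1} = y_n + h·f(s_n, y_n).
s=0.000000, y=0.700000: f=-1.622000 → y ← 0.700000 + 0.14·(-1.622000) = 0.472920
s=0.140000, y=0.472920: f=-0.965047 → y ← 0.472920 + 0.14·(-0.965047) = 0.337813
s=0.280000, y=0.337813: f=-0.460770 → y ← 0.337813 + 0.14·(-0.460770) = 0.273306
s=0.420000, y=0.273306: f=-0.073687 → y ← 0.273306 + 0.14·(-0.073687) = 0.262989
s=0.560000, y=0.262989: f=0.223438 → y ← 0.262989 + 0.14·0.223438 = 0.294271
y(0.7) ≈ 0.2943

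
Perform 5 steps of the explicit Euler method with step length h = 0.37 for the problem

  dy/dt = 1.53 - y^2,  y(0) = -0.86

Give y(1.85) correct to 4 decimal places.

1.1775

Euler: y_{n+1} = y_n + h·f(t_n, y_n).
t=0.000000, y=-0.860000: f=0.790400 → y ← -0.860000 + 0.37·0.790400 = -0.567552
t=0.370000, y=-0.567552: f=1.207885 → y ← -0.567552 + 0.37·1.207885 = -0.120635
t=0.740000, y=-0.120635: f=1.515447 → y ← -0.120635 + 0.37·1.515447 = 0.440081
t=1.110000, y=0.440081: f=1.336329 → y ← 0.440081 + 0.37·1.336329 = 0.934523
t=1.480000, y=0.934523: f=0.656668 → y ← 0.934523 + 0.37·0.656668 = 1.177490
y(1.85) ≈ 1.1775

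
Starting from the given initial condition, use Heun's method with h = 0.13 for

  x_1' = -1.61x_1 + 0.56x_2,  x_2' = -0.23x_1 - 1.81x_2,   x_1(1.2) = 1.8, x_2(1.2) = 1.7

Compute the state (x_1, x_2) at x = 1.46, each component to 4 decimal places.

1.3373, 0.9951

Heun on (x_1,x_2): k1 = f(x_n, state_n); k2 = f(x_n + h, state_n + h·k1); state_{n+1} = state_n + (h/2)·(k1 + k2).
1.200000: (1.800000, 1.700000)
  k1 = (-1.946000, -3.491000)
  predictor → (1.547020, 1.246170)
  k2 = (-1.792847, -2.611382)
  → (1.556975, 1.303345)
1.330000: (1.556975, 1.303345)
  k1 = (-1.776856, -2.717159)
  predictor → (1.325984, 0.950114)
  k2 = (-1.602770, -2.024683)
  → (1.337299, 0.995125)
(x_1(1.46), x_2(1.46)) ≈ (1.3373, 0.9951)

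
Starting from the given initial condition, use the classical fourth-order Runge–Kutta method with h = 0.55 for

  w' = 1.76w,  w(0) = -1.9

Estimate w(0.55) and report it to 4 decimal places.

RK4: k1 = f(x_n, w_n); k2 = f(x_n + h/2, w_n + (h/2)·k1); k3 = f(x_n + h/2, w_n + (h/2)·k2); k4 = f(x_n + h, w_n + h·k3); w_{n+1} = w_n + (h/6)·(k1 + 2k2 + 2k3 + k4).
x=0.000000, w=-1.900000:
  k1 = f(0.000000, -1.900000) = -3.344000
  k2 = f(0.275000, -2.819600) = -4.962496
  k3 = f(0.275000, -3.264686) = -5.745848
  k4 = f(0.550000, -5.060216) = -8.905981
  w ← -1.900000 + (0.55/6)·(k1 + 2k2 + 2k3 + k4) = -4.986111
w(0.55) ≈ -4.9861

-4.9861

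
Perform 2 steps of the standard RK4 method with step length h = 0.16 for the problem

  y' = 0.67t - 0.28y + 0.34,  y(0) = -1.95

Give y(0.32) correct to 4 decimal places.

-1.6455

RK4: k1 = f(t_n, y_n); k2 = f(t_n + h/2, y_n + (h/2)·k1); k3 = f(t_n + h/2, y_n + (h/2)·k2); k4 = f(t_n + h, y_n + h·k3); y_{n+1} = y_n + (h/6)·(k1 + 2k2 + 2k3 + k4).
t=0.000000, y=-1.950000:
  k1 = f(0.000000, -1.950000) = 0.886000
  k2 = f(0.080000, -1.879120) = 0.919754
  k3 = f(0.080000, -1.876420) = 0.918998
  k4 = f(0.160000, -1.802960) = 0.952029
  y ← -1.950000 + (0.16/6)·(k1 + 2k2 + 2k3 + k4) = -1.802919
t=0.160000, y=-1.802919:
  k1 = f(0.160000, -1.802919) = 0.952017
  k2 = f(0.240000, -1.726758) = 0.984292
  k3 = f(0.240000, -1.724176) = 0.983569
  k4 = f(0.320000, -1.645548) = 1.015153
  y ← -1.802919 + (0.16/6)·(k1 + 2k2 + 2k3 + k4) = -1.645509
y(0.32) ≈ -1.6455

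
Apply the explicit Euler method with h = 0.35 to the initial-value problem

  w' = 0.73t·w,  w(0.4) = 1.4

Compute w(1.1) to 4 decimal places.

1.8388

Euler: w_{n+1} = w_n + h·f(t_n, w_n).
t=0.400000, w=1.400000: f=0.408800 → w ← 1.400000 + 0.35·0.408800 = 1.543080
t=0.750000, w=1.543080: f=0.844836 → w ← 1.543080 + 0.35·0.844836 = 1.838773
w(1.1) ≈ 1.8388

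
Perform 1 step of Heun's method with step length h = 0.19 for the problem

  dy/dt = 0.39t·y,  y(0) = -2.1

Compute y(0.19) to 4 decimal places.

Heun: k1 = f(t_n, y_n); k2 = f(t_n + h, y_n + h·k1); y_{n+1} = y_n + (h/2)·(k1 + k2).
t=0.000000, y=-2.100000:
  k1 = f(0.000000, -2.100000) = 0.000000
  k2 = f(0.190000, -2.100000) = -0.155610
  y ← -2.100000 + (0.19/2)·(0.000000 + (-0.155610)) = -2.114783
y(0.19) ≈ -2.1148

-2.1148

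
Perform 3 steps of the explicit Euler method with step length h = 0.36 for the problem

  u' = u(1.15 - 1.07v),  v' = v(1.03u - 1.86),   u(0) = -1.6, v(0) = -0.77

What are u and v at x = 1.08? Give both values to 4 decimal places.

Euler on (u,v): u_{n+1} = u_n + h·u', v_{n+1} = v_n + h·v'.
0.000000: (-1.600000, -0.770000); f=(-3.158240, 2.701160) → (-2.736966, 0.202418)
0.360000: (-2.736966, 0.202418); f=(-2.554720, -0.947127) → (-3.656666, -0.138548)
0.720000: (-3.656666, -0.138548); f=(-4.747254, 0.779523) → (-5.365677, 0.142080)
(u(1.08), v(1.08)) ≈ (-5.3657, 0.1421)

-5.3657, 0.1421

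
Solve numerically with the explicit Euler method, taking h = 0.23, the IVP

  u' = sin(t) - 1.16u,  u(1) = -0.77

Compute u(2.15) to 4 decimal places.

0.4847

Euler: u_{n+1} = u_n + h·f(t_n, u_n).
t=1.000000, u=-0.770000: f=1.734671 → u ← -0.770000 + 0.23·1.734671 = -0.371026
t=1.230000, u=-0.371026: f=1.372879 → u ← -0.371026 + 0.23·1.372879 = -0.055264
t=1.460000, u=-0.055264: f=1.057974 → u ← -0.055264 + 0.23·1.057974 = 0.188070
t=1.690000, u=0.188070: f=0.774742 → u ← 0.188070 + 0.23·0.774742 = 0.366261
t=1.920000, u=0.366261: f=0.514783 → u ← 0.366261 + 0.23·0.514783 = 0.484661
u(2.15) ≈ 0.4847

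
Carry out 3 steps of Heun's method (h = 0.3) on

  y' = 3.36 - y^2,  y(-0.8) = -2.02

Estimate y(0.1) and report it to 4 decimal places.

-10.9445

Heun: k1 = f(t_n, y_n); k2 = f(t_n + h, y_n + h·k1); y_{n+1} = y_n + (h/2)·(k1 + k2).
t=-0.800000, y=-2.020000:
  k1 = f(-0.800000, -2.020000) = -0.720400
  k2 = f(-0.500000, -2.236120) = -1.640233
  y ← -2.020000 + (0.3/2)·(-0.720400 + (-1.640233)) = -2.374095
t=-0.500000, y=-2.374095:
  k1 = f(-0.500000, -2.374095) = -2.276327
  k2 = f(-0.200000, -3.056993) = -5.985205
  y ← -2.374095 + (0.3/2)·(-2.276327 + (-5.985205)) = -3.613325
t=-0.200000, y=-3.613325:
  k1 = f(-0.200000, -3.613325) = -9.696115
  k2 = f(0.100000, -6.522159) = -39.178562
  y ← -3.613325 + (0.3/2)·(-9.696115 + (-39.178562)) = -10.944526
y(0.1) ≈ -10.9445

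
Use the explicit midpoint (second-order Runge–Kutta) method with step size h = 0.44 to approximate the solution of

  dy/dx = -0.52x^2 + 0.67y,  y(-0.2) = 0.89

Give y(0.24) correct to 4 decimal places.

1.1896

Midpoint: k1 = f(x_n, y_n); k2 = f(x_n + h/2, y_n + (h/2)·k1); y_{n+1} = y_n + h·k2.
x=-0.200000, y=0.890000:
  k1 = f(-0.200000, 0.890000) = 0.575500
  k2 = f(0.020000, 1.016610) = 0.680921
  y ← 0.890000 + 0.44·0.680921 = 1.189605
y(0.24) ≈ 1.1896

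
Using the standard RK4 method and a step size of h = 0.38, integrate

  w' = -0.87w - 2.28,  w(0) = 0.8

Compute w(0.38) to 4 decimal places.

-0.1628

RK4: k1 = f(s_n, w_n); k2 = f(s_n + h/2, w_n + (h/2)·k1); k3 = f(s_n + h/2, w_n + (h/2)·k2); k4 = f(s_n + h, w_n + h·k3); w_{n+1} = w_n + (h/6)·(k1 + 2k2 + 2k3 + k4).
s=0.000000, w=0.800000:
  k1 = f(0.000000, 0.800000) = -2.976000
  k2 = f(0.190000, 0.234560) = -2.484067
  k3 = f(0.190000, 0.328027) = -2.565384
  k4 = f(0.380000, -0.174846) = -2.127884
  w ← 0.800000 + (0.38/6)·(k1 + 2k2 + 2k3 + k4) = -0.162843
w(0.38) ≈ -0.1628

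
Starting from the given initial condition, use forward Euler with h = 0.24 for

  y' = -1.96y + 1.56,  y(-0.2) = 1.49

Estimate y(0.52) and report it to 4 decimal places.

0.8990

Euler: y_{n+1} = y_n + h·f(x_n, y_n).
x=-0.200000, y=1.490000: f=-1.360400 → y ← 1.490000 + 0.24·(-1.360400) = 1.163504
x=0.040000, y=1.163504: f=-0.720468 → y ← 1.163504 + 0.24·(-0.720468) = 0.990592
x=0.280000, y=0.990592: f=-0.381560 → y ← 0.990592 + 0.24·(-0.381560) = 0.899017
y(0.52) ≈ 0.8990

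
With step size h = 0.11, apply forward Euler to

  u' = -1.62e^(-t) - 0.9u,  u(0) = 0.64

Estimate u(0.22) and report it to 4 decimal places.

0.1994

Euler: u_{n+1} = u_n + h·f(t_n, u_n).
t=0.000000, u=0.640000: f=-2.196000 → u ← 0.640000 + 0.11·(-2.196000) = 0.398440
t=0.110000, u=0.398440: f=-1.809847 → u ← 0.398440 + 0.11·(-1.809847) = 0.199357
u(0.22) ≈ 0.1994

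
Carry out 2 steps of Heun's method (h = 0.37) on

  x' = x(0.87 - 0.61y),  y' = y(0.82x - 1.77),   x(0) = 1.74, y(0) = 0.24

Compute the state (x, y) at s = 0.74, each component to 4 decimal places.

Heun on (x,y): k1 = f(s_n, state_n); k2 = f(s_n + h, state_n + h·k1); state_{n+1} = state_n + (h/2)·(k1 + k2).
0.000000: (1.740000, 0.240000)
  k1 = (1.259064, -0.082368)
  predictor → (2.205854, 0.209524)
  k2 = (1.637164, 0.008130)
  → (2.275802, 0.226266)
0.370000: (2.275802, 0.226266)
  k1 = (1.665837, 0.021757)
  predictor → (2.892162, 0.234316)
  k2 = (2.102796, 0.140958)
  → (2.972999, 0.256368)
(x(0.74), y(0.74)) ≈ (2.9730, 0.2564)

2.9730, 0.2564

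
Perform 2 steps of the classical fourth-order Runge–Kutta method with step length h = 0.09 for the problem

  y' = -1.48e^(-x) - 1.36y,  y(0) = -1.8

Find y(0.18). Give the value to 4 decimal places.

-1.6246

RK4: k1 = f(x_n, y_n); k2 = f(x_n + h/2, y_n + (h/2)·k1); k3 = f(x_n + h/2, y_n + (h/2)·k2); k4 = f(x_n + h, y_n + h·k3); y_{n+1} = y_n + (h/6)·(k1 + 2k2 + 2k3 + k4).
x=0.000000, y=-1.800000:
  k1 = f(0.000000, -1.800000) = 0.968000
  k2 = f(0.045000, -1.756440) = 0.973882
  k3 = f(0.045000, -1.756175) = 0.973522
  k4 = f(0.090000, -1.712383) = 0.976223
  y ← -1.800000 + (0.09/6)·(k1 + 2k2 + 2k3 + k4) = -1.712415
x=0.090000, y=-1.712415:
  k1 = f(0.090000, -1.712415) = 0.976266
  k2 = f(0.135000, -1.668483) = 0.976037
  k3 = f(0.135000, -1.668493) = 0.976051
  k4 = f(0.180000, -1.624570) = 0.973215
  y ← -1.712415 + (0.09/6)·(k1 + 2k2 + 2k3 + k4) = -1.624610
y(0.18) ≈ -1.6246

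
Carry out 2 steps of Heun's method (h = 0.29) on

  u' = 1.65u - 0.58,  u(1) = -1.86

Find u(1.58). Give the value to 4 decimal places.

Heun: k1 = f(x_n, u_n); k2 = f(x_n + h, u_n + h·k1); u_{n+1} = u_n + (h/2)·(k1 + k2).
x=1.000000, u=-1.860000:
  k1 = f(1.000000, -1.860000) = -3.649000
  k2 = f(1.290000, -2.918210) = -5.395047
  u ← -1.860000 + (0.29/2)·(-3.649000 + (-5.395047)) = -3.171387
x=1.290000, u=-3.171387:
  k1 = f(1.290000, -3.171387) = -5.812788
  k2 = f(1.580000, -4.857095) = -8.594207
  u ← -3.171387 + (0.29/2)·(-5.812788 + (-8.594207)) = -5.260401
u(1.58) ≈ -5.2604

-5.2604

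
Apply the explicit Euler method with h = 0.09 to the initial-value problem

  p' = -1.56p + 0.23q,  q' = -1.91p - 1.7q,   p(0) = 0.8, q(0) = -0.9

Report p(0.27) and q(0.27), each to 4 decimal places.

0.4602, -0.8386

Euler on (p,q): p_{n+1} = p_n + h·p', q_{n+1} = q_n + h·q'.
0.000000: (0.800000, -0.900000); f=(-1.455000, 0.002000) → (0.669050, -0.899820)
0.090000: (0.669050, -0.899820); f=(-1.250677, 0.251809) → (0.556489, -0.877157)
0.180000: (0.556489, -0.877157); f=(-1.069869, 0.428273) → (0.460201, -0.838613)
(p(0.27), q(0.27)) ≈ (0.4602, -0.8386)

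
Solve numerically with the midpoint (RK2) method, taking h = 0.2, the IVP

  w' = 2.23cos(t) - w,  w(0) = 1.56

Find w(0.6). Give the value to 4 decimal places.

Midpoint: k1 = f(t_n, w_n); k2 = f(t_n + h/2, w_n + (h/2)·k1); w_{n+1} = w_n + h·k2.
t=0.000000, w=1.560000:
  k1 = f(0.000000, 1.560000) = 0.670000
  k2 = f(0.100000, 1.627000) = 0.591859
  w ← 1.560000 + 0.2·0.591859 = 1.678372
t=0.200000, w=1.678372:
  k1 = f(0.200000, 1.678372) = 0.507177
  k2 = f(0.300000, 1.729090) = 0.401311
  w ← 1.678372 + 0.2·0.401311 = 1.758634
t=0.400000, w=1.758634:
  k1 = f(0.400000, 1.758634) = 0.295332
  k2 = f(0.500000, 1.788167) = 0.168842
  w ← 1.758634 + 0.2·0.168842 = 1.792402
w(0.6) ≈ 1.7924

1.7924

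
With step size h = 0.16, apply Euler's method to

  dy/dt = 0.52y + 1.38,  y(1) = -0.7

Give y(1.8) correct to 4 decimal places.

0.2598

Euler: y_{n+1} = y_n + h·f(t_n, y_n).
t=1.000000, y=-0.700000: f=1.016000 → y ← -0.700000 + 0.16·1.016000 = -0.537440
t=1.160000, y=-0.537440: f=1.100531 → y ← -0.537440 + 0.16·1.100531 = -0.361355
t=1.320000, y=-0.361355: f=1.192095 → y ← -0.361355 + 0.16·1.192095 = -0.170620
t=1.480000, y=-0.170620: f=1.291278 → y ← -0.170620 + 0.16·1.291278 = 0.035985
t=1.640000, y=0.035985: f=1.398712 → y ← 0.035985 + 0.16·1.398712 = 0.259779
y(1.8) ≈ 0.2598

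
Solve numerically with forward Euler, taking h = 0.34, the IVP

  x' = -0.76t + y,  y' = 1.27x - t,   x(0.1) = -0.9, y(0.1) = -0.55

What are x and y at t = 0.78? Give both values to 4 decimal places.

-1.5572, -1.6027

Euler on (x,y): x_{n+1} = x_n + h·x', y_{n+1} = y_n + h·y'.
0.100000: (-0.900000, -0.550000); f=(-0.626000, -1.243000) → (-1.112840, -0.972620)
0.440000: (-1.112840, -0.972620); f=(-1.307020, -1.853307) → (-1.557227, -1.602744)
(x(0.78), y(0.78)) ≈ (-1.5572, -1.6027)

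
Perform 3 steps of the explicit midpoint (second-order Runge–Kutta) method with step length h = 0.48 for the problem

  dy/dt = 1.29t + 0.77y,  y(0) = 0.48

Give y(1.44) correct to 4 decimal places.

Midpoint: k1 = f(t_n, y_n); k2 = f(t_n + h/2, y_n + (h/2)·k1); y_{n+1} = y_n + h·k2.
t=0.000000, y=0.480000:
  k1 = f(0.000000, 0.480000) = 0.369600
  k2 = f(0.240000, 0.568704) = 0.747502
  y ← 0.480000 + 0.48·0.747502 = 0.838801
t=0.480000, y=0.838801:
  k1 = f(0.480000, 0.838801) = 1.265077
  k2 = f(0.720000, 1.142419) = 1.808463
  y ← 0.838801 + 0.48·1.808463 = 1.706863
t=0.960000, y=1.706863:
  k1 = f(0.960000, 1.706863) = 2.552685
  k2 = f(1.200000, 2.319508) = 3.334021
  y ← 1.706863 + 0.48·3.334021 = 3.307193
y(1.44) ≈ 3.3072

3.3072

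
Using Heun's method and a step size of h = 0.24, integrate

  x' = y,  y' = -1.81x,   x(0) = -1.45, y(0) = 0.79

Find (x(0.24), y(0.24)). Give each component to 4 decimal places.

Heun on (x,y): k1 = f(t_n, state_n); k2 = f(t_n + h, state_n + h·k1); state_{n+1} = state_n + (h/2)·(k1 + k2).
0.000000: (-1.450000, 0.790000)
  k1 = (0.790000, 2.624500)
  predictor → (-1.260400, 1.419880)
  k2 = (1.419880, 2.281324)
  → (-1.184814, 1.378699)
(x(0.24), y(0.24)) ≈ (-1.1848, 1.3787)

-1.1848, 1.3787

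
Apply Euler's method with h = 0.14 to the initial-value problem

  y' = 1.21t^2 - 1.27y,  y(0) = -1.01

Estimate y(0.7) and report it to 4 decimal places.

Euler: y_{n+1} = y_n + h·f(t_n, y_n).
t=0.000000, y=-1.010000: f=1.282700 → y ← -1.010000 + 0.14·1.282700 = -0.830422
t=0.140000, y=-0.830422: f=1.078352 → y ← -0.830422 + 0.14·1.078352 = -0.679453
t=0.280000, y=-0.679453: f=0.957769 → y ← -0.679453 + 0.14·0.957769 = -0.545365
t=0.420000, y=-0.545365: f=0.906058 → y ← -0.545365 + 0.14·0.906058 = -0.418517
t=0.560000, y=-0.418517: f=0.910973 → y ← -0.418517 + 0.14·0.910973 = -0.290981
y(0.7) ≈ -0.2910

-0.2910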